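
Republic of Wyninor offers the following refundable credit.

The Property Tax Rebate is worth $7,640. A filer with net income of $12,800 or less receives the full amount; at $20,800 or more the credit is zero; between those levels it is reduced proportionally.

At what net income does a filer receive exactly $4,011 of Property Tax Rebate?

$4,011 is 4,011/7,640 of the full $7,640, so 3,629/7,640 of the $8,000 range has been used: income = $12,800 + $8,000 × 3,629/7,640 = $16,600.

$16,600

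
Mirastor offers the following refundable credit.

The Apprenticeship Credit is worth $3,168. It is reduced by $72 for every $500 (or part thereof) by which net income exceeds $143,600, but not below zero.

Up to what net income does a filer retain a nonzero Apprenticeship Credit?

After 43 increments the reduction is 43 × $72 = $3,096, leaving $72; one more increment wipes it out. Increment 43 ends at excess 43 × $500 = $21,500, so the highest qualifying income is $143,600 + $21,500 = $165,100.

$165,100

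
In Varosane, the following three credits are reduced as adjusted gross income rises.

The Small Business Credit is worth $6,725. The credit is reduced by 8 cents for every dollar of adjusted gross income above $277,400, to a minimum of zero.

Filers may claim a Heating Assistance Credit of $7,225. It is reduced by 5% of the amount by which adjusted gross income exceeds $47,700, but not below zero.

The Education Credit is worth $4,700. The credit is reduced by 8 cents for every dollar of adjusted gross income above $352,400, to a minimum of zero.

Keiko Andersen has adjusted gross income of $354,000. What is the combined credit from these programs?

Small Business Credit: 8% of the $76,600 excess over $277,400 is $6,128; credit = $6,725 − $6,128 = $597.
Heating Assistance Credit: 5% of the $306,300 excess over $47,700 is $15,315 ≥ base, so the credit is $0.
Education Credit: 8% of the $1,600 excess over $352,400 is $128; credit = $4,700 − $128 = $4,572.
Total: $597 + $0 + $4,572 = $5,169.

$5,169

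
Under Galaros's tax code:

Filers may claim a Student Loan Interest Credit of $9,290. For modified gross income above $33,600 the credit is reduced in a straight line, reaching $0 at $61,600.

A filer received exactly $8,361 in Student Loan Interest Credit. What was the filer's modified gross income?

$8,361 is 8,361/9,290 of the full $9,290, so 929/9,290 of the $28,000 range has been used: income = $33,600 + $28,000 × 929/9,290 = $36,400.

$36,400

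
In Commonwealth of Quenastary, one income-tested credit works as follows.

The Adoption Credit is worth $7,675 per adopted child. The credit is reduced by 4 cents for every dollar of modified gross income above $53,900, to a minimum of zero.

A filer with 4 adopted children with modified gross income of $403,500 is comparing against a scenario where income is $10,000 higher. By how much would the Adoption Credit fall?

$400

At $403,500 — base = 4 × $7,675 = $30,700. 4% of the $349,600 excess over $53,900 is $13,984; credit = $30,700 − $13,984 = $16,716.
At $413,500 — base = 4 × $7,675 = $30,700. 4% of the $359,600 excess over $53,900 is $14,384; credit = $30,700 − $14,384 = $16,316.
Lost: $16,716 − $16,316 = $400.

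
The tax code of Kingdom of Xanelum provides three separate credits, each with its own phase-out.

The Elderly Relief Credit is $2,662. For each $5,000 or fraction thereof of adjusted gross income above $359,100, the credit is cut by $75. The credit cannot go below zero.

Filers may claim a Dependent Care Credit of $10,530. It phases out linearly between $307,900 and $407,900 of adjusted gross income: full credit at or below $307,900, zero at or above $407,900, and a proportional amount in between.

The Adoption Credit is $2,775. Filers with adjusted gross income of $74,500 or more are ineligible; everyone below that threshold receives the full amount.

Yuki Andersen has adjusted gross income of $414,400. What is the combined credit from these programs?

$1,762

Elderly Relief Credit: income exceeds $359,100 by $55,300, which is 12 full-or-partial $5,000 increments; reduction = 12 × $75 = $900, leaving $1,762.
Dependent Care Credit: $414,400 is at or above $407,900, so the credit is $0.
Adoption Credit: $414,400 meets or exceeds the $74,500 cutoff, so the credit is $0.
Total: $1,762 + $0 + $0 = $1,762.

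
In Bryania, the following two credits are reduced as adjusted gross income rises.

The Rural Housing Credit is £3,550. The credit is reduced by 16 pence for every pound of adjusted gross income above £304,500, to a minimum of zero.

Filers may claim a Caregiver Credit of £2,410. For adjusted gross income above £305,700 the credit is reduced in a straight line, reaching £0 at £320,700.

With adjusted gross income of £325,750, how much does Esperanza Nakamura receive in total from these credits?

Rural Housing Credit: 16% of the £21,250 excess over £304,500 is £3,400; credit = £3,550 − £3,400 = £150.
Caregiver Credit: £325,750 is at or above £320,700, so the credit is £0.
Total: £150 + £0 = £150.

£150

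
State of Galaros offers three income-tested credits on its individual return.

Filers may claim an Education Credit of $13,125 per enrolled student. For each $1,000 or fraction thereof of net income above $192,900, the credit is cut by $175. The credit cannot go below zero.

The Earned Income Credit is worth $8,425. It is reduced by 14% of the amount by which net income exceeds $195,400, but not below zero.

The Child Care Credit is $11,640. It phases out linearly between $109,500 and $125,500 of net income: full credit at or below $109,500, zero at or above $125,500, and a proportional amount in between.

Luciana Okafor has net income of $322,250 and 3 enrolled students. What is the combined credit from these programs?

Education Credit: base = 3 × $13,125 = $39,375. income exceeds $192,900 by $129,350, which is 130 full-or-partial $1,000 increments; reduction = 130 × $175 = $22,750, leaving $16,625.
Earned Income Credit: 14% of the $126,850 excess over $195,400 is $17,759 ≥ base, so the credit is $0.
Child Care Credit: $322,250 is at or above $125,500, so the credit is $0.
Total: $16,625 + $0 + $0 = $16,625.

$16,625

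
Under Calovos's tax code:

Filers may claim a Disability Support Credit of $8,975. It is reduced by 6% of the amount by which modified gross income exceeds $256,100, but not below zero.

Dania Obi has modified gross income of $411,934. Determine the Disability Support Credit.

Disability Support Credit: 6% of the $155,834 excess over $256,100 is $9,350.04 ≥ base, so the credit is $0.

$0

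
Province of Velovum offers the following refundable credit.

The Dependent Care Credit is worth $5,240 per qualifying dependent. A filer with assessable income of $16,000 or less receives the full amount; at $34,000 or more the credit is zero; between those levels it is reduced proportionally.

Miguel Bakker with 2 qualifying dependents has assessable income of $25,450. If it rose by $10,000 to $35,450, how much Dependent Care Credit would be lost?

$4,978

At $25,450 — base = 2 × $5,240 = $10,480. $25,450 is $9,450 into a $18,000 phase-out range, leaving 8,550/18,000 of the credit: $10,480 × 8,550/18,000 = $4,978.
At $35,450 — base = 2 × $5,240 = $10,480. $35,450 is at or above $34,000, so the credit is $0.
Lost: $4,978 − $0 = $4,978.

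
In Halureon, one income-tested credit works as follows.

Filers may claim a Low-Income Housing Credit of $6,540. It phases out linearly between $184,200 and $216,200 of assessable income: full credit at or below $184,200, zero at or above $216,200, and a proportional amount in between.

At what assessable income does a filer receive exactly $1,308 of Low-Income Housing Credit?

$209,800

$1,308 is 1,308/6,540 of the full $6,540, so 5,232/6,540 of the $32,000 range has been used: income = $184,200 + $32,000 × 5,232/6,540 = $209,800.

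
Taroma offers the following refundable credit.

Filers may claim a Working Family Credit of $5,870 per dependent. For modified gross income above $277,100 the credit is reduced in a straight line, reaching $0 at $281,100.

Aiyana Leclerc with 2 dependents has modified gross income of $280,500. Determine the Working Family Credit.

Working Family Credit: base = 2 × $5,870 = $11,740. $280,500 is $3,400 into a $4,000 phase-out range, leaving 600/4,000 of the credit: $11,740 × 600/4,000 = $1,761.

$1,761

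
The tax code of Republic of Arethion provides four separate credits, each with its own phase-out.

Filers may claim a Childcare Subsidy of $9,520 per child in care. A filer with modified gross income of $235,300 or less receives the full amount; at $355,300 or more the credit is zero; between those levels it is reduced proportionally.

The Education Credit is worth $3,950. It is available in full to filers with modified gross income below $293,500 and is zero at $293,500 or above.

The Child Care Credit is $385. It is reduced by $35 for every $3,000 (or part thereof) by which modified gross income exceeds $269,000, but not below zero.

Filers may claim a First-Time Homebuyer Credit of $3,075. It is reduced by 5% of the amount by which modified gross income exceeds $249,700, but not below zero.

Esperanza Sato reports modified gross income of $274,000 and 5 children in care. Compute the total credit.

$38,374

Childcare Subsidy: base = 5 × $9,520 = $47,600. $274,000 is $38,700 into a $120,000 phase-out range, leaving 81,300/120,000 of the credit: $47,600 × 81,300/120,000 = $32,249.
Education Credit: $274,000 is below the $293,500 cutoff, so the full $3,950 applies.
Child Care Credit: income exceeds $269,000 by $5,000, which is 2 full-or-partial $3,000 increments; reduction = 2 × $35 = $70, leaving $315.
First-Time Homebuyer Credit: 5% of the $24,300 excess over $249,700 is $1,215; credit = $3,075 − $1,215 = $1,860.
Total: $32,249 + $3,950 + $315 + $1,860 = $38,374.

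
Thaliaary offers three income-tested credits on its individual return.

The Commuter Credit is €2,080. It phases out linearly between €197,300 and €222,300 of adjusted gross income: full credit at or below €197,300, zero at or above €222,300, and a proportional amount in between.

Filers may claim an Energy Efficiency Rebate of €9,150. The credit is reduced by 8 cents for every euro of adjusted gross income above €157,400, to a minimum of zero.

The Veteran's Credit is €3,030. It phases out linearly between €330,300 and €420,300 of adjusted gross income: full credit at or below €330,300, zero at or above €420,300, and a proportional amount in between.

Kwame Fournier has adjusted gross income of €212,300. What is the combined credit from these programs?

€8,620

Commuter Credit: €212,300 is €15,000 into a €25,000 phase-out range, leaving 10,000/25,000 of the credit: €2,080 × 10,000/25,000 = €832.
Energy Efficiency Rebate: 8% of the €54,900 excess over €157,400 is €4,392; credit = €9,150 − €4,392 = €4,758.
Veteran's Credit: €212,300 is at or below the €330,300 threshold, so the full €3,030 applies.
Total: €832 + €4,758 + €3,030 = €8,620.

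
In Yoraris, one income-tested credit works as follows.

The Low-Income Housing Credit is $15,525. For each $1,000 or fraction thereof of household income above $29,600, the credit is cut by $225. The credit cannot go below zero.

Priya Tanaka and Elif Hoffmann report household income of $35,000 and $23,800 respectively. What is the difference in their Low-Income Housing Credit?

$1,350

Priya ($35,000): Low-Income Housing Credit: income exceeds $29,600 by $5,400, which is 6 full-or-partial $1,000 increments; reduction = 6 × $225 = $1,350, leaving $14,175.
Elif ($23,800): Low-Income Housing Credit: $23,800 is at or below the $29,600 threshold, so the full $15,525 applies.
Difference: |$14,175 − $15,525| = $1,350.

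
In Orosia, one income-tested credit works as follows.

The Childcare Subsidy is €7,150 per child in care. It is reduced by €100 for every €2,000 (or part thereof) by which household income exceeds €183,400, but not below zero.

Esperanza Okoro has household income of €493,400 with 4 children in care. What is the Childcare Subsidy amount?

Childcare Subsidy: base = 4 × €7,150 = €28,600. income exceeds €183,400 by €310,000, which is 155 full-or-partial €2,000 increments; reduction = 155 × €100 = €15,500, leaving €13,100.

€13,100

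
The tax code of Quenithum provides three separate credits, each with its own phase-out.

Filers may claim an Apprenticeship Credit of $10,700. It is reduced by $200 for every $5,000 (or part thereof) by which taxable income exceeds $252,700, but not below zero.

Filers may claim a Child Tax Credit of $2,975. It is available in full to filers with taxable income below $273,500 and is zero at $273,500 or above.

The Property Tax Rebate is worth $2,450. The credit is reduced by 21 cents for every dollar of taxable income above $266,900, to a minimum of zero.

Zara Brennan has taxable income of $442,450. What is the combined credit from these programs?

Apprenticeship Credit: income exceeds $252,700 by $189,750, which is 38 full-or-partial $5,000 increments; reduction = 38 × $200 = $7,600, leaving $3,100.
Child Tax Credit: $442,450 meets or exceeds the $273,500 cutoff, so the credit is $0.
Property Tax Rebate: 21% of the $175,550 excess over $266,900 is $36,865.50 ≥ base, so the credit is $0.
Total: $3,100 + $0 + $0 = $3,100.

$3,100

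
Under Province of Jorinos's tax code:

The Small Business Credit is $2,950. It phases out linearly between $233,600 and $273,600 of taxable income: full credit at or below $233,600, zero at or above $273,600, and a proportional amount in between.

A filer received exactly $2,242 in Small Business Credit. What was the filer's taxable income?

$243,200

$2,242 is 2,242/2,950 of the full $2,950, so 708/2,950 of the $40,000 range has been used: income = $233,600 + $40,000 × 708/2,950 = $243,200.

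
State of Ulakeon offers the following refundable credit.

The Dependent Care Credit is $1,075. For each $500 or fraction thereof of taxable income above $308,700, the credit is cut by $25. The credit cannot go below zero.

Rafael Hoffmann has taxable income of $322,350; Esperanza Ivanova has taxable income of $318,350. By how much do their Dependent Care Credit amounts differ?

Rafael ($322,350): Dependent Care Credit: income exceeds $308,700 by $13,650, which is 28 full-or-partial $500 increments; reduction = 28 × $25 = $700, leaving $375.
Esperanza ($318,350): Dependent Care Credit: income exceeds $308,700 by $9,650, which is 20 full-or-partial $500 increments; reduction = 20 × $25 = $500, leaving $575.
Difference: |$375 − $575| = $200.

$200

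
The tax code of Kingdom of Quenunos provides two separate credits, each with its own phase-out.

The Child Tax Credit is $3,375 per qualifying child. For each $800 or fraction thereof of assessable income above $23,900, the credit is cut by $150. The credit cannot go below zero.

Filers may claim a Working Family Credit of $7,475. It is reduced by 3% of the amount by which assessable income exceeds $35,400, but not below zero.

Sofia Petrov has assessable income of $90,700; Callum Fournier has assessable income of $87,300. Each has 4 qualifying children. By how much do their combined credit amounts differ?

$702

Sofia ($90,700): Child Tax Credit: base = 4 × $3,375 = $13,500. income exceeds $23,900 by $66,800, which is 84 full-or-partial $800 increments; reduction = 84 × $150 = $12,600, leaving $900. Working Family Credit: 3% of the $55,300 excess over $35,400 is $1,659; credit = $7,475 − $1,659 = $5,816. total $900 + $5,816 = $6,716
Callum ($87,300): Child Tax Credit: base = 4 × $3,375 = $13,500. income exceeds $23,900 by $63,400, which is 80 full-or-partial $800 increments; reduction = 80 × $150 = $12,000, leaving $1,500. Working Family Credit: 3% of the $51,900 excess over $35,400 is $1,557; credit = $7,475 − $1,557 = $5,918. total $1,500 + $5,918 = $7,418
Difference: |$6,716 − $7,418| = $702.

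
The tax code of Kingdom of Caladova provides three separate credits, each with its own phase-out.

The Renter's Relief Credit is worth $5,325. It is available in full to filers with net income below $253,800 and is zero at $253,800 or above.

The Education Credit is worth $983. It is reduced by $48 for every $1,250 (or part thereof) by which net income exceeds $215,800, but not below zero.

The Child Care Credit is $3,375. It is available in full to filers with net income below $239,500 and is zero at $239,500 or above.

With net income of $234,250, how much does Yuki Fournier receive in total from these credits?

Renter's Relief Credit: $234,250 is below the $253,800 cutoff, so the full $5,325 applies.
Education Credit: income exceeds $215,800 by $18,450, which is 15 full-or-partial $1,250 increments; reduction = 15 × $48 = $720, leaving $263.
Child Care Credit: $234,250 is below the $239,500 cutoff, so the full $3,375 applies.
Total: $5,325 + $263 + $3,375 = $8,963.

$8,963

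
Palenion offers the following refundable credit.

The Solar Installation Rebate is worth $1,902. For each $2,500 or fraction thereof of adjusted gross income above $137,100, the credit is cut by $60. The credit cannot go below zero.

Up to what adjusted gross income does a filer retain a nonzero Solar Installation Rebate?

$214,600

After 31 increments the reduction is 31 × $60 = $1,860, leaving $42; one more increment wipes it out. Increment 31 ends at excess 31 × $2,500 = $77,500, so the highest qualifying income is $137,100 + $77,500 = $214,600.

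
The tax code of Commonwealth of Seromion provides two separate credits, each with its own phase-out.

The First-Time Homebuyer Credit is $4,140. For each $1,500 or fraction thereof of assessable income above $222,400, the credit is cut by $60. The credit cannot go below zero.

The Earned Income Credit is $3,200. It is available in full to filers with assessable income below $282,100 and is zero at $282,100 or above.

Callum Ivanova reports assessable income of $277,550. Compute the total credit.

$5,120

First-Time Homebuyer Credit: income exceeds $222,400 by $55,150, which is 37 full-or-partial $1,500 increments; reduction = 37 × $60 = $2,220, leaving $1,920.
Earned Income Credit: $277,550 is below the $282,100 cutoff, so the full $3,200 applies.
Total: $1,920 + $3,200 = $5,120.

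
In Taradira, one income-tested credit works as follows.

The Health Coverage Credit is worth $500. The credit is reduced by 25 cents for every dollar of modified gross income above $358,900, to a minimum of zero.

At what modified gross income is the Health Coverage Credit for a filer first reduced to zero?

The credit falls by 25% of each dollar above $358,900, so it reaches zero when the excess is $500 / 25% = $2,000: income = $358,900 + $2,000 = $360,900.

$360,900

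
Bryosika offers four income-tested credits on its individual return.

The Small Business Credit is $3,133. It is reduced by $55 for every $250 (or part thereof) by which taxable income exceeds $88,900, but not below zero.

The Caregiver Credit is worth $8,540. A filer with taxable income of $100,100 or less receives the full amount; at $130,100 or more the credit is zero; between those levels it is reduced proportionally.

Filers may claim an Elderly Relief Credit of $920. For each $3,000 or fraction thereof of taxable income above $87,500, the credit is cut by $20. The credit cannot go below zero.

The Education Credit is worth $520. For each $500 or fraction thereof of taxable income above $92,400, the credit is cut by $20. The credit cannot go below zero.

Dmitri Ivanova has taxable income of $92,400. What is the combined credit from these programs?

$12,303

Small Business Credit: income exceeds $88,900 by $3,500, which is 14 full-or-partial $250 increments; reduction = 14 × $55 = $770, leaving $2,363.
Caregiver Credit: $92,400 is at or below the $100,100 threshold, so the full $8,540 applies.
Elderly Relief Credit: income exceeds $87,500 by $4,900, which is 2 full-or-partial $3,000 increments; reduction = 2 × $20 = $40, leaving $880.
Education Credit: $92,400 is at or below the $92,400 threshold, so the full $520 applies.
Total: $2,363 + $8,540 + $880 + $520 = $12,303.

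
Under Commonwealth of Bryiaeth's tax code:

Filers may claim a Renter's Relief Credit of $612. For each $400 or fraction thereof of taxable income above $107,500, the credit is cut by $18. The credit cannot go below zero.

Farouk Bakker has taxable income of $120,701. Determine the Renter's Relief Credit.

Renter's Relief Credit: income exceeds $107,500 by $13,201 → 34 increments × $18 = $612 ≥ base, so the credit is $0.

$0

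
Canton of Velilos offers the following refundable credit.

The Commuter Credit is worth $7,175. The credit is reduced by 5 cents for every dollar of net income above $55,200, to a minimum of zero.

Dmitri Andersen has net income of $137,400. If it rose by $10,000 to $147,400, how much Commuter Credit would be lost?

$500

At $137,400 — 5% of the $82,200 excess over $55,200 is $4,110; credit = $7,175 − $4,110 = $3,065.
At $147,400 — 5% of the $92,200 excess over $55,200 is $4,610; credit = $7,175 − $4,610 = $2,565.
Lost: $3,065 − $2,565 = $500.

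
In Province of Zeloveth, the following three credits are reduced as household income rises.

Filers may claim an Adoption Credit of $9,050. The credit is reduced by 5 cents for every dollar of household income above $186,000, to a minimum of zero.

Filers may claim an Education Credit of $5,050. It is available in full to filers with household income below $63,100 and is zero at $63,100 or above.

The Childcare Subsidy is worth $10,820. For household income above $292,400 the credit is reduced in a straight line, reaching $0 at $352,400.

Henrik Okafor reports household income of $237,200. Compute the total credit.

$17,310

Adoption Credit: 5% of the $51,200 excess over $186,000 is $2,560; credit = $9,050 − $2,560 = $6,490.
Education Credit: $237,200 meets or exceeds the $63,100 cutoff, so the credit is $0.
Childcare Subsidy: $237,200 is at or below the $292,400 threshold, so the full $10,820 applies.
Total: $6,490 + $0 + $10,820 = $17,310.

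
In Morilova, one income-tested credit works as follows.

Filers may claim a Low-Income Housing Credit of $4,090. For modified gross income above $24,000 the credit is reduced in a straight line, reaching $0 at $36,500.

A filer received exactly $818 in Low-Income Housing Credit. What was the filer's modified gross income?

$818 is 818/4,090 of the full $4,090, so 3,272/4,090 of the $12,500 range has been used: income = $24,000 + $12,500 × 3,272/4,090 = $34,000.

$34,000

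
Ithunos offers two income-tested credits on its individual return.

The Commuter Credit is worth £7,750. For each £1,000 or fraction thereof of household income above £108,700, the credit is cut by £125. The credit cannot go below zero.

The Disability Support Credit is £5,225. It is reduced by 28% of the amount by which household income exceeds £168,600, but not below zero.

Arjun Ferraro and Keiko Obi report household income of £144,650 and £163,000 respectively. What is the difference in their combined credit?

£2,375

Arjun (£144,650): Commuter Credit: income exceeds £108,700 by £35,950, which is 36 full-or-partial £1,000 increments; reduction = 36 × £125 = £4,500, leaving £3,250. Disability Support Credit: £144,650 is at or below the £168,600 threshold, so the full £5,225 applies. total £3,250 + £5,225 = £8,475
Keiko (£163,000): Commuter Credit: income exceeds £108,700 by £54,300, which is 55 full-or-partial £1,000 increments; reduction = 55 × £125 = £6,875, leaving £875. Disability Support Credit: £163,000 is at or below the £168,600 threshold, so the full £5,225 applies. total £875 + £5,225 = £6,100
Difference: |£8,475 − £6,100| = £2,375.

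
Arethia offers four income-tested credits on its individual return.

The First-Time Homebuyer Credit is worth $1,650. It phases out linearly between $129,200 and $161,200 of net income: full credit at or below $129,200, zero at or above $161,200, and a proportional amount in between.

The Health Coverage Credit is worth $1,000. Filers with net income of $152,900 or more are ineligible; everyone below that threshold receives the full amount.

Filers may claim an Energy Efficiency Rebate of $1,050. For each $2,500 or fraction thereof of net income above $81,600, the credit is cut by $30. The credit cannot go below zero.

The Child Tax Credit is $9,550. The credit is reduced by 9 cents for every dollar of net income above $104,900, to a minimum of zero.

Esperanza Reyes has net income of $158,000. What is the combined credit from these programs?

First-Time Homebuyer Credit: $158,000 is $28,800 into a $32,000 phase-out range, leaving 3,200/32,000 of the credit: $1,650 × 3,200/32,000 = $165.
Health Coverage Credit: $158,000 meets or exceeds the $152,900 cutoff, so the credit is $0.
Energy Efficiency Rebate: income exceeds $81,600 by $76,400, which is 31 full-or-partial $2,500 increments; reduction = 31 × $30 = $930, leaving $120.
Child Tax Credit: 9% of the $53,100 excess over $104,900 is $4,779; credit = $9,550 − $4,779 = $4,771.
Total: $165 + $0 + $120 + $4,771 = $5,056.

$5,056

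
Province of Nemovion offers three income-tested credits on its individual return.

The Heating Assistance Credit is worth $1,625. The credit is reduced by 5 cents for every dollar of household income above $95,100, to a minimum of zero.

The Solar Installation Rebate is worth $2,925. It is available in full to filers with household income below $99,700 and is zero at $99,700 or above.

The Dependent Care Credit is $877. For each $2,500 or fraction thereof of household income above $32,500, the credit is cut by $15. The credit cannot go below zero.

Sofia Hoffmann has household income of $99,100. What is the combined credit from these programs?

$4,822

Heating Assistance Credit: 5% of the $4,000 excess over $95,100 is $200; credit = $1,625 − $200 = $1,425.
Solar Installation Rebate: $99,100 is below the $99,700 cutoff, so the full $2,925 applies.
Dependent Care Credit: income exceeds $32,500 by $66,600, which is 27 full-or-partial $2,500 increments; reduction = 27 × $15 = $405, leaving $472.
Total: $1,425 + $2,925 + $472 = $4,822.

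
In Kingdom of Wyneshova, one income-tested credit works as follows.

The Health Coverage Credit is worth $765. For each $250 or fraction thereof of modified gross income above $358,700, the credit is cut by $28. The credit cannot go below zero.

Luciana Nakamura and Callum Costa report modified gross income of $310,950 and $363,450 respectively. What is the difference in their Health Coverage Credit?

$532

Luciana ($310,950): Health Coverage Credit: $310,950 is at or below the $358,700 threshold, so the full $765 applies.
Callum ($363,450): Health Coverage Credit: income exceeds $358,700 by $4,750, which is 19 full-or-partial $250 increments; reduction = 19 × $28 = $532, leaving $233.
Difference: |$765 − $233| = $532.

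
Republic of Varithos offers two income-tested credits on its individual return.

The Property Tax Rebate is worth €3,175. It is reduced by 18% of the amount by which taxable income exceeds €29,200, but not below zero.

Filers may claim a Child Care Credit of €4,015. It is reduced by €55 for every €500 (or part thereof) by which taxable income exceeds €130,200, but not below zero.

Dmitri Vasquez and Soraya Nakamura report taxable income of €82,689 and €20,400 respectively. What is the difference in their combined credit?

Dmitri (€82,689): Property Tax Rebate: 18% of the €53,489 excess over €29,200 is €9,628.02 ≥ base, so the credit is €0. Child Care Credit: €82,689 is at or below the €130,200 threshold, so the full €4,015 applies. total €0 + €4,015 = €4,015
Soraya (€20,400): Property Tax Rebate: €20,400 is at or below the €29,200 threshold, so the full €3,175 applies. Child Care Credit: €20,400 is at or below the €130,200 threshold, so the full €4,015 applies. total €3,175 + €4,015 = €7,190
Difference: |€4,015 − €7,190| = €3,175.

€3,175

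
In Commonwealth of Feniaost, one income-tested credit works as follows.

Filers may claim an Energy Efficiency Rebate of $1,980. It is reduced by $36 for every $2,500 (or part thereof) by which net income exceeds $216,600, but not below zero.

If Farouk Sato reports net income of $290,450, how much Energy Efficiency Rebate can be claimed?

Energy Efficiency Rebate: income exceeds $216,600 by $73,850, which is 30 full-or-partial $2,500 increments; reduction = 30 × $36 = $1,080, leaving $900.

$900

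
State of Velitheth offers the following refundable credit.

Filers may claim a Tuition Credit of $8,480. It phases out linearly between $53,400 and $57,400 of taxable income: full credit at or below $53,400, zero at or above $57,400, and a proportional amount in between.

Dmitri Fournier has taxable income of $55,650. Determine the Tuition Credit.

Tuition Credit: $55,650 is $2,250 into a $4,000 phase-out range, leaving 1,750/4,000 of the credit: $8,480 × 1,750/4,000 = $3,710.

$3,710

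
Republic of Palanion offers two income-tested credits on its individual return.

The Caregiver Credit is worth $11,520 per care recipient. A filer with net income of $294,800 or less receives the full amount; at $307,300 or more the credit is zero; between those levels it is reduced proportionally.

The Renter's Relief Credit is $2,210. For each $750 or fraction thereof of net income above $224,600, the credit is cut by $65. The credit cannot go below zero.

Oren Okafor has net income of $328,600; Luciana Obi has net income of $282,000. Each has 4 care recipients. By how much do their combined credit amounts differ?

Oren ($328,600): Caregiver Credit: base = 4 × $11,520 = $46,080. $328,600 is at or above $307,300, so the credit is $0. Renter's Relief Credit: income exceeds $224,600 by $104,000 → 139 increments × $65 = $9,035 ≥ base, so the credit is $0. total $0 + $0 = $0
Luciana ($282,000): Caregiver Credit: base = 4 × $11,520 = $46,080. $282,000 is at or below the $294,800 threshold, so the full $46,080 applies. Renter's Relief Credit: income exceeds $224,600 by $57,400 → 77 increments × $65 = $5,005 ≥ base, so the credit is $0. total $46,080 + $0 = $46,080
Difference: |$0 − $46,080| = $46,080.

$46,080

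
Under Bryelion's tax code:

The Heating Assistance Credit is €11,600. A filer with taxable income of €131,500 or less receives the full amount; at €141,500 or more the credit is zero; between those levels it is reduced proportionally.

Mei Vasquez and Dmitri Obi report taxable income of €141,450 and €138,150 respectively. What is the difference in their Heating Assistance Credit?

€3,828

Mei (€141,450): Heating Assistance Credit: €141,450 is €9,950 into a €10,000 phase-out range, leaving 50/10,000 of the credit: €11,600 × 50/10,000 = €58.
Dmitri (€138,150): Heating Assistance Credit: €138,150 is €6,650 into a €10,000 phase-out range, leaving 3,350/10,000 of the credit: €11,600 × 3,350/10,000 = €3,886.
Difference: |€58 − €3,886| = €3,828.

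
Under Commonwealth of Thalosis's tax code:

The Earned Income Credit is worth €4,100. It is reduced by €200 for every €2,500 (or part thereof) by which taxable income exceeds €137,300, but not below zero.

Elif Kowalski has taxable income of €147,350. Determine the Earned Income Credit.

€3,100

Earned Income Credit: income exceeds €137,300 by €10,050, which is 5 full-or-partial €2,500 increments; reduction = 5 × €200 = €1,000, leaving €3,100.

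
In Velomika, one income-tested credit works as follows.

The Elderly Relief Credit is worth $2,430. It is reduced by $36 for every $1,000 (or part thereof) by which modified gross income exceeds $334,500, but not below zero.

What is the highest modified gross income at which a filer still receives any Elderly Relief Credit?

After 67 increments the reduction is 67 × $36 = $2,412, leaving $18; one more increment wipes it out. Increment 67 ends at excess 67 × $1,000 = $67,000, so the highest qualifying income is $334,500 + $67,000 = $401,500.

$401,500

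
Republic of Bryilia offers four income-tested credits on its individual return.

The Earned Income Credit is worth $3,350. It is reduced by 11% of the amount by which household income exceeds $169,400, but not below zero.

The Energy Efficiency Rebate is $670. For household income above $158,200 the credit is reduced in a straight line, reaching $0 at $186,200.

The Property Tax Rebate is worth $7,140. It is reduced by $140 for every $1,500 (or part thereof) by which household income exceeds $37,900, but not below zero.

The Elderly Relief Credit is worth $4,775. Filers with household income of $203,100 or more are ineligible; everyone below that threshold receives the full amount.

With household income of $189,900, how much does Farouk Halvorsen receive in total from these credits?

Earned Income Credit: 11% of the $20,500 excess over $169,400 is $2,255; credit = $3,350 − $2,255 = $1,095.
Energy Efficiency Rebate: $189,900 is at or above $186,200, so the credit is $0.
Property Tax Rebate: income exceeds $37,900 by $152,000 → 102 increments × $140 = $14,280 ≥ base, so the credit is $0.
Elderly Relief Credit: $189,900 is below the $203,100 cutoff, so the full $4,775 applies.
Total: $1,095 + $0 + $0 + $4,775 = $5,870.

$5,870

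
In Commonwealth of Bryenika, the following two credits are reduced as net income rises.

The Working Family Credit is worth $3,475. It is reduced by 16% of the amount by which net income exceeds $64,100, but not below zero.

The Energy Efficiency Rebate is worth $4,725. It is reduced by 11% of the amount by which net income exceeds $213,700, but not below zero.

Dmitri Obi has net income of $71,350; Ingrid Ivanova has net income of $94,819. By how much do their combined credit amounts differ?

Dmitri ($71,350): Working Family Credit: 16% of the $7,250 excess over $64,100 is $1,160; credit = $3,475 − $1,160 = $2,315. Energy Efficiency Rebate: $71,350 is at or below the $213,700 threshold, so the full $4,725 applies. total $2,315 + $4,725 = $7,040
Ingrid ($94,819): Working Family Credit: 16% of the $30,719 excess over $64,100 is $4,915.04 ≥ base, so the credit is $0. Energy Efficiency Rebate: $94,819 is at or below the $213,700 threshold, so the full $4,725 applies. total $0 + $4,725 = $4,725
Difference: |$7,040 − $4,725| = $2,315.

$2,315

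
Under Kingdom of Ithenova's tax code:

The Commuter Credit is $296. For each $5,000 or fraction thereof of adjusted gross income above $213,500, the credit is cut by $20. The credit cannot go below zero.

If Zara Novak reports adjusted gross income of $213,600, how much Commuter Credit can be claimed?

Commuter Credit: income exceeds $213,500 by $100, which is 1 full-or-partial $5,000 increment; reduction = 1 × $20 = $20, leaving $276.

$276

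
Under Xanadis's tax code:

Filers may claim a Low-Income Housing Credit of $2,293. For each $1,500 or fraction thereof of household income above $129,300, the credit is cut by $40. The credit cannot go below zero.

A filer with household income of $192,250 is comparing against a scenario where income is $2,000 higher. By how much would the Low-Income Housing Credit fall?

At $192,250 — income exceeds $129,300 by $62,950, which is 42 full-or-partial $1,500 increments; reduction = 42 × $40 = $1,680, leaving $613.
At $194,250 — income exceeds $129,300 by $64,950, which is 44 full-or-partial $1,500 increments; reduction = 44 × $40 = $1,760, leaving $533.
Lost: $613 − $533 = $80.

$80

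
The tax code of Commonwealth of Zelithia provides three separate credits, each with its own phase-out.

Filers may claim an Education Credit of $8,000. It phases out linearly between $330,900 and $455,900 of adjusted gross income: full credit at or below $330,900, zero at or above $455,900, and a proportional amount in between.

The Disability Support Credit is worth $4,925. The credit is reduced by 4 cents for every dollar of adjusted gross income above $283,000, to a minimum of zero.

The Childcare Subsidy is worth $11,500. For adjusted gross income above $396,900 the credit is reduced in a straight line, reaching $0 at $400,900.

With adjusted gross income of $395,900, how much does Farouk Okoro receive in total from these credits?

$15,749

Education Credit: $395,900 is $65,000 into a $125,000 phase-out range, leaving 60,000/125,000 of the credit: $8,000 × 60,000/125,000 = $3,840.
Disability Support Credit: 4% of the $112,900 excess over $283,000 is $4,516; credit = $4,925 − $4,516 = $409.
Childcare Subsidy: $395,900 is at or below the $396,900 threshold, so the full $11,500 applies.
Total: $3,840 + $409 + $11,500 = $15,749.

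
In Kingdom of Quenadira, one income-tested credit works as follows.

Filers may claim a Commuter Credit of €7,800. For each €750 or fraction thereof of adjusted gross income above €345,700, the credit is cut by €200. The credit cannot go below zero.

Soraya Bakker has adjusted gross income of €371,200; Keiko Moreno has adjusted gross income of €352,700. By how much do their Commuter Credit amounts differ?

€4,800

Soraya (€371,200): Commuter Credit: income exceeds €345,700 by €25,500, which is 34 full-or-partial €750 increments; reduction = 34 × €200 = €6,800, leaving €1,000.
Keiko (€352,700): Commuter Credit: income exceeds €345,700 by €7,000, which is 10 full-or-partial €750 increments; reduction = 10 × €200 = €2,000, leaving €5,800.
Difference: |€1,000 − €5,800| = €4,800.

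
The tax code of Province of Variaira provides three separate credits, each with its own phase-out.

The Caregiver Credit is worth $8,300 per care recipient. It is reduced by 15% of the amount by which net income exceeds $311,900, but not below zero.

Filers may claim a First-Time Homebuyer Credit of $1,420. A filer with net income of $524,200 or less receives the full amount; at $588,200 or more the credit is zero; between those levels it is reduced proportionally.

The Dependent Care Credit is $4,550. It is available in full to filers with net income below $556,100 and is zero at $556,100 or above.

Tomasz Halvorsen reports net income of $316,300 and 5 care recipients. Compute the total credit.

Caregiver Credit: base = 5 × $8,300 = $41,500. 15% of the $4,400 excess over $311,900 is $660; credit = $41,500 − $660 = $40,840.
First-Time Homebuyer Credit: $316,300 is at or below the $524,200 threshold, so the full $1,420 applies.
Dependent Care Credit: $316,300 is below the $556,100 cutoff, so the full $4,550 applies.
Total: $40,840 + $1,420 + $4,550 = $46,810.

$46,810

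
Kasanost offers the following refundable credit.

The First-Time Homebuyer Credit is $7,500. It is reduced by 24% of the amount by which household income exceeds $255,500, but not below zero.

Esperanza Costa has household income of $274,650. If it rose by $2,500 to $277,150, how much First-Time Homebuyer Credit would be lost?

At $274,650 — 24% of the $19,150 excess over $255,500 is $4,596; credit = $7,500 − $4,596 = $2,904.
At $277,150 — 24% of the $21,650 excess over $255,500 is $5,196; credit = $7,500 − $5,196 = $2,304.
Lost: $2,904 − $2,304 = $600.

$600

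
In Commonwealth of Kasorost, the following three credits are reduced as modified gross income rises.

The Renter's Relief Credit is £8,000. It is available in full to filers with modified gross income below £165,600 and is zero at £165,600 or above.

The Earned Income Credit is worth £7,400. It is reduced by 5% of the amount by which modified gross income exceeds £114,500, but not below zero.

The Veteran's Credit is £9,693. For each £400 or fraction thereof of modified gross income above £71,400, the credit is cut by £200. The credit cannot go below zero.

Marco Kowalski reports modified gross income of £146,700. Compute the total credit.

£13,790

Renter's Relief Credit: £146,700 is below the £165,600 cutoff, so the full £8,000 applies.
Earned Income Credit: 5% of the £32,200 excess over £114,500 is £1,610; credit = £7,400 − £1,610 = £5,790.
Veteran's Credit: income exceeds £71,400 by £75,300 → 189 increments × £200 = £37,800 ≥ base, so the credit is £0.
Total: £8,000 + £5,790 + £0 = £13,790.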